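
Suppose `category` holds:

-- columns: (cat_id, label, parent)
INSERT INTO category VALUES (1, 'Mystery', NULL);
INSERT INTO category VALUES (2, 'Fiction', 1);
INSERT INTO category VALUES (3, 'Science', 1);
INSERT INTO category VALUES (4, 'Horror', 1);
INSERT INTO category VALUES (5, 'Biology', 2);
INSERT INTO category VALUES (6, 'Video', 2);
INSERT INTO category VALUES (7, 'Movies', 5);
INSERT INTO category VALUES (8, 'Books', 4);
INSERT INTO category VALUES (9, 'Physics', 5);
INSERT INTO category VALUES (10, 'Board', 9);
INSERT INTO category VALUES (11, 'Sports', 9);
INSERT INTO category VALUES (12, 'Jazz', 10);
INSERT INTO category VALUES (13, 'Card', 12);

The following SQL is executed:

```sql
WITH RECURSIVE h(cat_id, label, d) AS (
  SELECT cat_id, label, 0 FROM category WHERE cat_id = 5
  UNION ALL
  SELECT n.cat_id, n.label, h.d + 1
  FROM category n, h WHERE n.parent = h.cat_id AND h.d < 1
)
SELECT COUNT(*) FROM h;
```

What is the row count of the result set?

3

Base: cat_id=5 (Biology) at d 0.
Iteration 1: rows with parent in {5} -> Movies (id 7, d 1), Physics (id 9, d 1).
Iteration 2: d < 1 fails for all current rows; recursion stops.
Total rows emitted: 3.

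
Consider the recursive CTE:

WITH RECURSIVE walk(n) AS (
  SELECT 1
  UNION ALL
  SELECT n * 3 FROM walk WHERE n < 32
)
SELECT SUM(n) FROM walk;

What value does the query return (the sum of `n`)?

121

Base: n=1.
Iteration 1: 1 < 32 holds -> n = 1 * 3 = 3.
Iteration 2: 3 < 32 holds -> n = 3 * 3 = 9.
Iteration 3: 9 < 32 holds -> n = 9 * 3 = 27.
Iteration 4: 27 < 32 holds -> n = 27 * 3 = 81.
Iteration 5: 81 < 32 fails; recursion stops.
SUM(n) = 1 + 3 + 9 + 27 + 81 = 121.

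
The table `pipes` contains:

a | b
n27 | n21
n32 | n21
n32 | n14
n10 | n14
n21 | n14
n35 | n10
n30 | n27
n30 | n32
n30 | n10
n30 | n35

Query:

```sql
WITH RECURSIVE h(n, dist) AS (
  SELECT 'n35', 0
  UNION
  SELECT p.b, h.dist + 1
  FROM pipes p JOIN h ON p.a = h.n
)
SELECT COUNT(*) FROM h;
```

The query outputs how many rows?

Base: (n35, dist=0).
Iteration 1: edges from {n35} -> (n10, dist=1).
Iteration 2: edges from {n10} -> (n14, dist=2).
Iteration 3: no outgoing edges from {n14}; recursion stops.
Total rows emitted: 3.

3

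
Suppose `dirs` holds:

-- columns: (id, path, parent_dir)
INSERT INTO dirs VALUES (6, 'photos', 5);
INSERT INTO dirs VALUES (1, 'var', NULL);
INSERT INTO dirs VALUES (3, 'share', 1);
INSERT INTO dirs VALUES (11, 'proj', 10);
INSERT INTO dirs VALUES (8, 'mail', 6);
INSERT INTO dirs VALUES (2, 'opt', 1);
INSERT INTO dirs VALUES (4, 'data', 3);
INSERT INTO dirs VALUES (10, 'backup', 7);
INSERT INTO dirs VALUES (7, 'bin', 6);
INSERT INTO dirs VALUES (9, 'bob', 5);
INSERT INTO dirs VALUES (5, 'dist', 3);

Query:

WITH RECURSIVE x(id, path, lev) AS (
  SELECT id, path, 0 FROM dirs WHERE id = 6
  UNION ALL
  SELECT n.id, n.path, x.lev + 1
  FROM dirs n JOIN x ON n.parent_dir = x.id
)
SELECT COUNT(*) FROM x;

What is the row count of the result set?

5

Base: id=6 (photos) at lev 0.
Iteration 1: rows with parent_dir in {6} -> bin (id 7, lev 1), mail (id 8, lev 1).
Iteration 2: rows with parent_dir in {7,8} -> backup (id 10, lev 2).
Iteration 3: rows with parent_dir in {10} -> proj (id 11, lev 3).
Iteration 4: no rows with parent_dir in {11}; recursion stops.
Total rows emitted: 5.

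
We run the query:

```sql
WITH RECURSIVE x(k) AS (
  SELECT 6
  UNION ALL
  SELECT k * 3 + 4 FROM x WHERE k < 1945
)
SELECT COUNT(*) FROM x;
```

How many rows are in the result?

Base: k=6.
Iteration 1: 6 < 1945 holds -> k = 6 * 3 + 4 = 22.
Iteration 2: 22 < 1945 holds -> k = 22 * 3 + 4 = 70.
Iteration 3: 70 < 1945 holds -> k = 70 * 3 + 4 = 214.
Iteration 4: 214 < 1945 holds -> k = 214 * 3 + 4 = 646.
Iteration 5: 646 < 1945 holds -> k = 646 * 3 + 4 = 1942.
Iteration 6: 1942 < 1945 holds -> k = 1942 * 3 + 4 = 5830.
Iteration 7: 5830 < 1945 fails; recursion stops.
Total rows emitted: 7.

7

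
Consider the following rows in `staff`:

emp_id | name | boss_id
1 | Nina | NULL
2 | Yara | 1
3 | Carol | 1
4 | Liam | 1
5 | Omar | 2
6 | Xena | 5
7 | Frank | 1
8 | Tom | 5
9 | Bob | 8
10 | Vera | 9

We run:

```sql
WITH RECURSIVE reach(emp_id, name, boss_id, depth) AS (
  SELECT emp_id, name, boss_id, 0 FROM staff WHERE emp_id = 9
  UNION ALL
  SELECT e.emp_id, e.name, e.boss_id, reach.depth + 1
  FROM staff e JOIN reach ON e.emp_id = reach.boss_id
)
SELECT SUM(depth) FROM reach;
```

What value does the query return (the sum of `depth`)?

Base: emp_id=9 (Bob), boss_id=8, depth 0.
Iteration 1: join on emp_id=8 -> Tom (id 8, boss_id=5, depth 1).
Iteration 2: join on emp_id=5 -> Omar (id 5, boss_id=2, depth 2).
Iteration 3: join on emp_id=2 -> Yara (id 2, boss_id=1, depth 3).
Iteration 4: join on emp_id=1 -> Nina (id 1, boss_id=NULL, depth 4).
Iteration 5: boss_id is NULL; no match; recursion stops.
SUM(depth) = 0 + 1 + 2 + 3 + 4 = 10.

10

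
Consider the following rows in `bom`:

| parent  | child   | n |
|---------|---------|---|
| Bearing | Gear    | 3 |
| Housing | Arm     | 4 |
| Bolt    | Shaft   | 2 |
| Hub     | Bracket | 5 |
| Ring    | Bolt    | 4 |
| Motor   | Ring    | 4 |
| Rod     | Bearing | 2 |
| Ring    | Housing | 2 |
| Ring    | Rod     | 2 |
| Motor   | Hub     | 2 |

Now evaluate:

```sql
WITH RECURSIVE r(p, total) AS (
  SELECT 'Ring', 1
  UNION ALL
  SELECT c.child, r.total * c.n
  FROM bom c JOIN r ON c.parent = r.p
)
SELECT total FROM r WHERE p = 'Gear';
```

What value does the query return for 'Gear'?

12

Base: (Ring, total=1).
Iteration 1: components of {Ring} -> Bolt = 1*4 = 4, Housing = 1*2 = 2, Rod = 1*2 = 2.
Iteration 2: components of {Bolt,Housing,Rod} -> Arm = 2*4 = 8, Bearing = 2*2 = 4, Shaft = 4*2 = 8.
Iteration 3: components of {Arm,Bearing,Shaft} -> Gear = 4*3 = 12.
Iteration 4: no further components; recursion stops.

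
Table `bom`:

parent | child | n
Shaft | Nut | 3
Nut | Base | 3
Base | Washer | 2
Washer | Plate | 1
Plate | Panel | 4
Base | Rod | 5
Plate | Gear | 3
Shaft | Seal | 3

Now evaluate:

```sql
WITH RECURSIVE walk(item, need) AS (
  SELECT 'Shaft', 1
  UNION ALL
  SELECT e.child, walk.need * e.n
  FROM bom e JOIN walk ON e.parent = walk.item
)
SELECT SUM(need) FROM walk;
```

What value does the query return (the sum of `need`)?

223

Base: (Shaft, need=1).
Iteration 1: components of {Shaft} -> Nut = 1*3 = 3, Seal = 1*3 = 3.
Iteration 2: components of {Nut,Seal} -> Base = 3*3 = 9.
Iteration 3: components of {Base} -> Rod = 9*5 = 45, Washer = 9*2 = 18.
Iteration 4: components of {Rod,Washer} -> Plate = 18*1 = 18.
Iteration 5: components of {Plate} -> Gear = 18*3 = 54, Panel = 18*4 = 72.
Iteration 6: no further components; recursion stops.
SUM(need) = 1 + 3 + 3 + 9 + 18 + 45 + 18 + 72 + 54 = 223.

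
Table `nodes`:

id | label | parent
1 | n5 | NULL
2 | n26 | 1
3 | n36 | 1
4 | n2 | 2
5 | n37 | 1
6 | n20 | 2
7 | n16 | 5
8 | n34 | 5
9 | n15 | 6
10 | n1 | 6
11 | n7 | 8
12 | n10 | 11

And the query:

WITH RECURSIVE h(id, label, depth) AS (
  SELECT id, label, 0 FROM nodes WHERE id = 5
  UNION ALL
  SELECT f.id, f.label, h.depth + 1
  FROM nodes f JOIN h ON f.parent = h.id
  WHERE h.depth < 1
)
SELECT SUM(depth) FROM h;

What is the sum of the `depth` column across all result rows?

Base: id=5 (n37) at depth 0.
Iteration 1: rows with parent in {5} -> n16 (id 7, depth 1), n34 (id 8, depth 1).
Iteration 2: depth < 1 fails for all current rows; recursion stops.
SUM(depth) = 0 + 1 + 1 = 2.

2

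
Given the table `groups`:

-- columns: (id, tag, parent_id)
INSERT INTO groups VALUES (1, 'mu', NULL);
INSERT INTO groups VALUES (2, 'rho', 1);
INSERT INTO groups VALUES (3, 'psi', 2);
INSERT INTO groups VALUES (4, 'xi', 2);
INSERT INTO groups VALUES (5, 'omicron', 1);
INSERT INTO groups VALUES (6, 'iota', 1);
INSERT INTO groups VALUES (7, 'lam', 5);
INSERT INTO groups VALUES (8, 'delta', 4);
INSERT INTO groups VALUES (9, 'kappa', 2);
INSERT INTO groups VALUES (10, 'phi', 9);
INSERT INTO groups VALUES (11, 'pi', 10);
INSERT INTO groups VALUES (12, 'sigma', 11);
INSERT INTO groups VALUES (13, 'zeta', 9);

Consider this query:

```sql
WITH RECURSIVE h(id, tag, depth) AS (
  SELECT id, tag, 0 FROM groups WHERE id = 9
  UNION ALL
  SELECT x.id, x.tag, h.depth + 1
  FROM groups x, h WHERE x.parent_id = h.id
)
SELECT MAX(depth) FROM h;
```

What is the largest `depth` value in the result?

3

Base: id=9 (kappa) at depth 0.
Iteration 1: rows with parent_id in {9} -> phi (id 10, depth 1), zeta (id 13, depth 1).
Iteration 2: rows with parent_id in {10,13} -> pi (id 11, depth 2).
Iteration 3: rows with parent_id in {11} -> sigma (id 12, depth 3).
Iteration 4: no rows with parent_id in {12}; recursion stops.
depth values: 0, 1, 1, 2, 3; the maximum is 3.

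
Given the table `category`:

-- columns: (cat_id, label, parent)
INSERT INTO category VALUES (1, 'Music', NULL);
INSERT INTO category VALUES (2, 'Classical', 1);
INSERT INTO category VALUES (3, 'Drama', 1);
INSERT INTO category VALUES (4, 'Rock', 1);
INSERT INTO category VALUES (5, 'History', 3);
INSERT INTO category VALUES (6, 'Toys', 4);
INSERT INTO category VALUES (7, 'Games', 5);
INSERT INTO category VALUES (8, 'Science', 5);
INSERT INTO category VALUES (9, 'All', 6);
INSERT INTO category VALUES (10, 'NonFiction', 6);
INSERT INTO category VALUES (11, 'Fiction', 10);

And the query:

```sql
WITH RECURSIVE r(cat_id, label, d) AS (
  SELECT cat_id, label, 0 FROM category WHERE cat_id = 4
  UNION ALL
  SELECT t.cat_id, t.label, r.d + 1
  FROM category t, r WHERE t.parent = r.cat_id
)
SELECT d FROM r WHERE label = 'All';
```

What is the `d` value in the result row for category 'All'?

Base: cat_id=4 (Rock) at d 0.
Iteration 1: rows with parent in {4} -> Toys (id 6, d 1).
Iteration 2: rows with parent in {6} -> All (id 9, d 2), NonFiction (id 10, d 2).
Iteration 3: rows with parent in {9,10} -> Fiction (id 11, d 3).
Iteration 4: no rows with parent in {11}; recursion stops.

2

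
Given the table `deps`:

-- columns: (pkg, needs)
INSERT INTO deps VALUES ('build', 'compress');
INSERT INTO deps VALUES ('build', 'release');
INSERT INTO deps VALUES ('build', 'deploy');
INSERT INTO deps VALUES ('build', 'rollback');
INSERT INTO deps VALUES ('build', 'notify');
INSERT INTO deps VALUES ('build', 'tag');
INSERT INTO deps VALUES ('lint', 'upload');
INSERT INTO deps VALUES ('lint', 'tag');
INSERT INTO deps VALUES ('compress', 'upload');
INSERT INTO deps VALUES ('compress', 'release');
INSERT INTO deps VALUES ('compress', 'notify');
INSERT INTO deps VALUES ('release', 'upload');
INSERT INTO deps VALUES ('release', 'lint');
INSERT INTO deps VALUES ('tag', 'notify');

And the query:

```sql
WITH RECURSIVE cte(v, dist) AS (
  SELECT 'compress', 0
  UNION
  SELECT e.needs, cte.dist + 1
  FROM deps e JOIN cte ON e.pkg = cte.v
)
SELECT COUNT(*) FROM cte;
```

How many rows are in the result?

Base: (compress, dist=0).
Iteration 1: edges from {compress} -> (notify, dist=1), (release, dist=1), (upload, dist=1).
Iteration 2: edges from {notify,release,upload} -> (lint, dist=2), (upload, dist=2).
Iteration 3: edges from {lint,upload} -> (tag, dist=3), (upload, dist=3).
Iteration 4: edges from {tag,upload} -> (notify, dist=4).
Iteration 5: no outgoing edges from {notify}; recursion stops.
Total rows emitted: 9.

9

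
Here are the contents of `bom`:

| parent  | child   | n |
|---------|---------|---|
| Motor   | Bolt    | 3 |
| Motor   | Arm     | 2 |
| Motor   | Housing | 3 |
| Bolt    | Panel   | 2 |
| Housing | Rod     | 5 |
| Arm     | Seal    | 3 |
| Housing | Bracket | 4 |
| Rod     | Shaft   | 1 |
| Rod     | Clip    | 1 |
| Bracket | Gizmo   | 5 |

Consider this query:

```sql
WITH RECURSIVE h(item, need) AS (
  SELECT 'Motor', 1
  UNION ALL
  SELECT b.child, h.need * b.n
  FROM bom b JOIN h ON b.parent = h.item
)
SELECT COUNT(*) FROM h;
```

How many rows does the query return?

Base: (Motor, need=1).
Iteration 1: components of {Motor} -> Arm = 1*2 = 2, Bolt = 1*3 = 3, Housing = 1*3 = 3.
Iteration 2: components of {Arm,Bolt,Housing} -> Bracket = 3*4 = 12, Panel = 3*2 = 6, Rod = 3*5 = 15, Seal = 2*3 = 6.
Iteration 3: components of {Bracket,Panel,Rod,Seal} -> Clip = 15*1 = 15, Gizmo = 12*5 = 60, Shaft = 15*1 = 15.
Iteration 4: no further components; recursion stops.
Total rows emitted: 11.

11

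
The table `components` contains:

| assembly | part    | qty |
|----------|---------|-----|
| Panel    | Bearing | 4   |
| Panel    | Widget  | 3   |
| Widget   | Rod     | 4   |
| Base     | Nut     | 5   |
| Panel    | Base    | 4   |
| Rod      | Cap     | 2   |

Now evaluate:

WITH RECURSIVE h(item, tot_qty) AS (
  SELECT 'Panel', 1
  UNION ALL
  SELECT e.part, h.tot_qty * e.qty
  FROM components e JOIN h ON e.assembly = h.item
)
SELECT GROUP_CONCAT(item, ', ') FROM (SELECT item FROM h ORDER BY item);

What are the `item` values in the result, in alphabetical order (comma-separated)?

Base, Bearing, Cap, Nut, Panel, Rod, Widget

Base: (Panel, tot_qty=1).
Iteration 1: components of {Panel} -> Base = 1*4 = 4, Bearing = 1*4 = 4, Widget = 1*3 = 3.
Iteration 2: components of {Base,Bearing,Widget} -> Nut = 4*5 = 20, Rod = 3*4 = 12.
Iteration 3: components of {Nut,Rod} -> Cap = 12*2 = 24.
Iteration 4: no further components; recursion stops.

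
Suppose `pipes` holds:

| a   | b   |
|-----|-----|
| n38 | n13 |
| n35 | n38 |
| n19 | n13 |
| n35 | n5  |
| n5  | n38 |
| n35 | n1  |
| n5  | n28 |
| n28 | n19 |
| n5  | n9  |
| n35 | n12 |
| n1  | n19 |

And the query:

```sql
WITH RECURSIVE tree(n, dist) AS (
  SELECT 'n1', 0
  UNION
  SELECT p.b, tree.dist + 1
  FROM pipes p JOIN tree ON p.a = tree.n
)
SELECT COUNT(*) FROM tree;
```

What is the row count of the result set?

3

Base: (n1, dist=0).
Iteration 1: edges from {n1} -> (n19, dist=1).
Iteration 2: edges from {n19} -> (n13, dist=2).
Iteration 3: no outgoing edges from {n13}; recursion stops.
Total rows emitted: 3.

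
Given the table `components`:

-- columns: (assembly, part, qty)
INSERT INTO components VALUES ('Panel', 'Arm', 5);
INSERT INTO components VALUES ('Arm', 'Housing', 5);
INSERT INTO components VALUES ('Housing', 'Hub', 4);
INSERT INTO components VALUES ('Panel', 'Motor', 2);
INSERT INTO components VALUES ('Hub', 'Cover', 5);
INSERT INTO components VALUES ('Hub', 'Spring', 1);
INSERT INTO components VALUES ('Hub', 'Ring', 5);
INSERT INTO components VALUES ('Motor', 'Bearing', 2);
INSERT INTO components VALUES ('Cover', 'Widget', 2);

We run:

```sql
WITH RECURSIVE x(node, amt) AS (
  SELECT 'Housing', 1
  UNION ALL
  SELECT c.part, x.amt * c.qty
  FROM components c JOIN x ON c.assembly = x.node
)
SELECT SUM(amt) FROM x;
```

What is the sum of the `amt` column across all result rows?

89

Base: (Housing, amt=1).
Iteration 1: components of {Housing} -> Hub = 1*4 = 4.
Iteration 2: components of {Hub} -> Cover = 4*5 = 20, Ring = 4*5 = 20, Spring = 4*1 = 4.
Iteration 3: components of {Cover,Ring,Spring} -> Widget = 20*2 = 40.
Iteration 4: no further components; recursion stops.
SUM(amt) = 1 + 4 + 20 + 4 + 20 + 40 = 89.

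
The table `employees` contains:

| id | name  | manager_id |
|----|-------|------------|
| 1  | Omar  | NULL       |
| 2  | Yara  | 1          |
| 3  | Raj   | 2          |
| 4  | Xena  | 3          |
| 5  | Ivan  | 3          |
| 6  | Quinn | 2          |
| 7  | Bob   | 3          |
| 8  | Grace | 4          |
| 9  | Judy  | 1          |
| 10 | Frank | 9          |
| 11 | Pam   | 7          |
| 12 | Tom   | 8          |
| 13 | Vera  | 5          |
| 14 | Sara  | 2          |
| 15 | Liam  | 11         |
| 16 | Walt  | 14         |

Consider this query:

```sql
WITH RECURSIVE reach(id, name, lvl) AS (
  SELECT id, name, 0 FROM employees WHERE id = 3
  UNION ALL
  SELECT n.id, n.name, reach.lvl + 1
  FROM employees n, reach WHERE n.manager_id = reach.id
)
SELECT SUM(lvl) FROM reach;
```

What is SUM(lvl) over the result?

Base: id=3 (Raj) at lvl 0.
Iteration 1: rows with manager_id in {3} -> Xena (id 4, lvl 1), Ivan (id 5, lvl 1), Bob (id 7, lvl 1).
Iteration 2: rows with manager_id in {4,5,7} -> Grace (id 8, lvl 2), Pam (id 11, lvl 2), Vera (id 13, lvl 2).
Iteration 3: rows with manager_id in {8,11,13} -> Tom (id 12, lvl 3), Liam (id 15, lvl 3).
Iteration 4: no rows with manager_id in {12,15}; recursion stops.
SUM(lvl) = 0 + 1 + 1 + 1 + 2 + 2 + 2 + 3 + 3 = 15.

15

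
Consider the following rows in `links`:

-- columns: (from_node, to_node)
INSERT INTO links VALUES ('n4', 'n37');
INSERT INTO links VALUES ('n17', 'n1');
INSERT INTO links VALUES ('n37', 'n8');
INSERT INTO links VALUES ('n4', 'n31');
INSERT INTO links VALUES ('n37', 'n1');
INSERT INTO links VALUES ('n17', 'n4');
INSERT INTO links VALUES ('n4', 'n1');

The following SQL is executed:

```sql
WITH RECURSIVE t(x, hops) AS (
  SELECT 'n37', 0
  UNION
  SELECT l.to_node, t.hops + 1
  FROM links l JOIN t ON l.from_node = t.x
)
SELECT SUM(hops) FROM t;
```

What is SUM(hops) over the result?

Base: (n37, hops=0).
Iteration 1: edges from {n37} -> (n1, hops=1), (n8, hops=1).
Iteration 2: no outgoing edges from {n1,n8}; recursion stops.
SUM(hops) = 0 + 1 + 1 = 2.

2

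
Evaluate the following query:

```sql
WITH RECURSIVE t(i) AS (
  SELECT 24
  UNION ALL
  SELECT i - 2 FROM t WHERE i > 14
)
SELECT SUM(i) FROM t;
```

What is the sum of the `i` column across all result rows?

Base: i=24.
Iteration 1: 24 > 14 holds -> i = 24 - 2 = 22.
Iteration 2: 22 > 14 holds -> i = 22 - 2 = 20.
Iteration 3: 20 > 14 holds -> i = 20 - 2 = 18.
Iteration 4: 18 > 14 holds -> i = 18 - 2 = 16.
Iteration 5: 16 > 14 holds -> i = 16 - 2 = 14.
Iteration 6: 14 > 14 fails; recursion stops.
SUM(i) = 24 + 22 + 20 + 18 + 16 + 14 = 114.

114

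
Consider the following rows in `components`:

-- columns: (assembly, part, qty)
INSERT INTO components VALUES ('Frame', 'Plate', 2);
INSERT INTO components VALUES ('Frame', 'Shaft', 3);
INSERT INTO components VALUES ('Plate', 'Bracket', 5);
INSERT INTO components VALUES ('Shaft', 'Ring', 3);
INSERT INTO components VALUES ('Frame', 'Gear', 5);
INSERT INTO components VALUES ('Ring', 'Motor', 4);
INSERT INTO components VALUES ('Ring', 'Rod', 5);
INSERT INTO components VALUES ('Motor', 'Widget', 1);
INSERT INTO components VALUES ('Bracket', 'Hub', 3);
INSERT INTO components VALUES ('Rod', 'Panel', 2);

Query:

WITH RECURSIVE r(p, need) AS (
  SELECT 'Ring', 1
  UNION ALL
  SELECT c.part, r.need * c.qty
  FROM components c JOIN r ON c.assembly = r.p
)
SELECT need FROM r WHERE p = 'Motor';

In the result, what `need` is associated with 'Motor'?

Base: (Ring, need=1).
Iteration 1: components of {Ring} -> Motor = 1*4 = 4, Rod = 1*5 = 5.
Iteration 2: components of {Motor,Rod} -> Panel = 5*2 = 10, Widget = 4*1 = 4.
Iteration 3: no further components; recursion stops.

4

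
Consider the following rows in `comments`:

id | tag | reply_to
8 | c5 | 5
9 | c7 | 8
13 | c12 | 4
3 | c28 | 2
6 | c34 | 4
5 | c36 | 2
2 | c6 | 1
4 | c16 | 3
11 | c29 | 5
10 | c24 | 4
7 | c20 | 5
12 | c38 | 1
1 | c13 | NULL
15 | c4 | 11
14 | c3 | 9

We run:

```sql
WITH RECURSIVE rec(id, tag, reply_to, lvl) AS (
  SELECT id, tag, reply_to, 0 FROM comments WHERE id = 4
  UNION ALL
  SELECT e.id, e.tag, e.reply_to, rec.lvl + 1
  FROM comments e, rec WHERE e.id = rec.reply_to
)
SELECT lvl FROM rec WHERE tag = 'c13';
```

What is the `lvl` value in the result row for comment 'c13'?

Base: id=4 (c16), reply_to=3, lvl 0.
Iteration 1: join on id=3 -> c28 (id 3, reply_to=2, lvl 1).
Iteration 2: join on id=2 -> c6 (id 2, reply_to=1, lvl 2).
Iteration 3: join on id=1 -> c13 (id 1, reply_to=NULL, lvl 3).
Iteration 4: reply_to is NULL; no match; recursion stops.

3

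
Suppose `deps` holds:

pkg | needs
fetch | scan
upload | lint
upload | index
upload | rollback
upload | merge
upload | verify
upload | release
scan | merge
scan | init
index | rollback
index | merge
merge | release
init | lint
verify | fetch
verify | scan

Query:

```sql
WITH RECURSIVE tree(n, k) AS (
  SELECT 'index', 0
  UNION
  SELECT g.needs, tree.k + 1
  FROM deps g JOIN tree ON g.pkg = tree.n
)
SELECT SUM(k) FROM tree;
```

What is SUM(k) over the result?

4

Base: (index, k=0).
Iteration 1: edges from {index} -> (merge, k=1), (rollback, k=1).
Iteration 2: edges from {merge,rollback} -> (release, k=2).
Iteration 3: no outgoing edges from {release}; recursion stops.
SUM(k) = 0 + 1 + 1 + 2 = 4.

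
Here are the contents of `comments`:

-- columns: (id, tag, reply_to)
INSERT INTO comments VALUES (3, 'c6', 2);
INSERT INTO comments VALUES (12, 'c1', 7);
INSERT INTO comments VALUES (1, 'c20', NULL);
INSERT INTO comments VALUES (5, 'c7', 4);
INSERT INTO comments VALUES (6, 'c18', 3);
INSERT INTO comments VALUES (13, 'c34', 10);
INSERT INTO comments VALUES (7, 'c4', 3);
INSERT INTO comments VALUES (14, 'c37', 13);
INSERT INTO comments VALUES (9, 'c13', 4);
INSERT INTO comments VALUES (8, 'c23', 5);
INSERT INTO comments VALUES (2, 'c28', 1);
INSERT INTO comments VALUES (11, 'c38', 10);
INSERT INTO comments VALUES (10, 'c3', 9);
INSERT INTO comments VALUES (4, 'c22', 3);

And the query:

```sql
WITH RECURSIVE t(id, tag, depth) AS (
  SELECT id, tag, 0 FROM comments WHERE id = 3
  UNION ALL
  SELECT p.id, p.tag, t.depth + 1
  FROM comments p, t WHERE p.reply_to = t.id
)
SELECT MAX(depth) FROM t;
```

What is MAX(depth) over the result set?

5

Base: id=3 (c6) at depth 0.
Iteration 1: rows with reply_to in {3} -> c22 (id 4, depth 1), c18 (id 6, depth 1), c4 (id 7, depth 1).
Iteration 2: rows with reply_to in {4,6,7} -> c7 (id 5, depth 2), c13 (id 9, depth 2), c1 (id 12, depth 2).
Iteration 3: rows with reply_to in {5,9,12} -> c23 (id 8, depth 3), c3 (id 10, depth 3).
Iteration 4: rows with reply_to in {8,10} -> c38 (id 11, depth 4), c34 (id 13, depth 4).
Iteration 5: rows with reply_to in {11,13} -> c37 (id 14, depth 5).
Iteration 6: no rows with reply_to in {14}; recursion stops.
depth values: 0, 1, 1, 1, 2, 2, 2, 3, 3, 4, 4, 5; the maximum is 5.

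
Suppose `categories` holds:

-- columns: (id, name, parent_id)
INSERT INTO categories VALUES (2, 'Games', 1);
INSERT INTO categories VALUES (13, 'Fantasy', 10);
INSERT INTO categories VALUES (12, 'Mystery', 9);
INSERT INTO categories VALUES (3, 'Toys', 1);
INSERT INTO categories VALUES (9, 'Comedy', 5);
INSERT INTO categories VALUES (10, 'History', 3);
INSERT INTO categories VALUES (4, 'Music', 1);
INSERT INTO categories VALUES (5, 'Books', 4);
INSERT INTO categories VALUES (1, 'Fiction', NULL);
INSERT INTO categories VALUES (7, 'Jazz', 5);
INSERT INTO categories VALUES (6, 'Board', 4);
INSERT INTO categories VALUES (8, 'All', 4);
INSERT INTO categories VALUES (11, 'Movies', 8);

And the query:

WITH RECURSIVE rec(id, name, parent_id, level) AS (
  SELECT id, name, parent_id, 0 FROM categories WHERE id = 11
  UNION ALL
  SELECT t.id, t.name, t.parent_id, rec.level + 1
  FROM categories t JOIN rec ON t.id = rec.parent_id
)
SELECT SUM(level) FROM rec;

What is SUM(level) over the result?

6

Base: id=11 (Movies), parent_id=8, level 0.
Iteration 1: join on id=8 -> All (id 8, parent_id=4, level 1).
Iteration 2: join on id=4 -> Music (id 4, parent_id=1, level 2).
Iteration 3: join on id=1 -> Fiction (id 1, parent_id=NULL, level 3).
Iteration 4: parent_id is NULL; no match; recursion stops.
SUM(level) = 0 + 1 + 2 + 3 = 6.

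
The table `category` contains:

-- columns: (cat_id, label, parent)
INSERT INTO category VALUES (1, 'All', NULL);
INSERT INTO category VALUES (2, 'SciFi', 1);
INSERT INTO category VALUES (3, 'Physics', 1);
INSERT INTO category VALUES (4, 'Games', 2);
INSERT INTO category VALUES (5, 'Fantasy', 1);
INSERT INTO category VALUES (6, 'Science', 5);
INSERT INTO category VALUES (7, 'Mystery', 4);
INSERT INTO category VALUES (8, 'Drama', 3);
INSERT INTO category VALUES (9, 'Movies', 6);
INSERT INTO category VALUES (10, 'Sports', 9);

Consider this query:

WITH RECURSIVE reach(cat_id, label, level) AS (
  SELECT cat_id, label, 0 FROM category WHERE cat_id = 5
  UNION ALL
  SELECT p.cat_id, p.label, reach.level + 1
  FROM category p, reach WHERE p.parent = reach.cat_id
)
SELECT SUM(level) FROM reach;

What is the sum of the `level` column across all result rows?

6

Base: cat_id=5 (Fantasy) at level 0.
Iteration 1: rows with parent in {5} -> Science (id 6, level 1).
Iteration 2: rows with parent in {6} -> Movies (id 9, level 2).
Iteration 3: rows with parent in {9} -> Sports (id 10, level 3).
Iteration 4: no rows with parent in {10}; recursion stops.
SUM(level) = 0 + 1 + 2 + 3 = 6.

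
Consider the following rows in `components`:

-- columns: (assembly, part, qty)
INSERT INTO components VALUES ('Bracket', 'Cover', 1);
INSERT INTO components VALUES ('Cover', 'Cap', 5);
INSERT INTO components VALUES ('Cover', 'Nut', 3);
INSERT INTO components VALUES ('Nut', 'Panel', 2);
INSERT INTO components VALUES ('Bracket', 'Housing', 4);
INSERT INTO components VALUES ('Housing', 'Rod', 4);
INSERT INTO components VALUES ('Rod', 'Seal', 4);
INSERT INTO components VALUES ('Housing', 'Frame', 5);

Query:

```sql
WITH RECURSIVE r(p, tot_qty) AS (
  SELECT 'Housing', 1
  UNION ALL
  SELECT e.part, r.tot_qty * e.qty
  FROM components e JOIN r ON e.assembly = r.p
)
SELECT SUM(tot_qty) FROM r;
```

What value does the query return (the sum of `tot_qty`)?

26

Base: (Housing, tot_qty=1).
Iteration 1: components of {Housing} -> Frame = 1*5 = 5, Rod = 1*4 = 4.
Iteration 2: components of {Frame,Rod} -> Seal = 4*4 = 16.
Iteration 3: no further components; recursion stops.
SUM(tot_qty) = 1 + 4 + 5 + 16 = 26.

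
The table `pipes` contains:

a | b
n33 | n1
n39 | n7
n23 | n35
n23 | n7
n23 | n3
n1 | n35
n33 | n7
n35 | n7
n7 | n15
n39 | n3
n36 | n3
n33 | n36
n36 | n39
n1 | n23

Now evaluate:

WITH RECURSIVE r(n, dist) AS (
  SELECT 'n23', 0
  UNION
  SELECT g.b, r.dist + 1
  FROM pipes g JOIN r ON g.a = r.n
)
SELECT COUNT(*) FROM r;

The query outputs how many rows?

Base: (n23, dist=0).
Iteration 1: edges from {n23} -> (n3, dist=1), (n35, dist=1), (n7, dist=1).
Iteration 2: edges from {n3,n35,n7} -> (n15, dist=2), (n7, dist=2).
Iteration 3: edges from {n15,n7} -> (n15, dist=3).
Iteration 4: no outgoing edges from {n15}; recursion stops.
Total rows emitted: 7.

7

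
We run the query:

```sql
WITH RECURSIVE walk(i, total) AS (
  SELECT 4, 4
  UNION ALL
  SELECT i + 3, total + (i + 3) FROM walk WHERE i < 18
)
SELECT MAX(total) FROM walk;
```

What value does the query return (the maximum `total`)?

Base: i=4, total=4.
Iteration 1: 4 < 18 holds -> i = 4 + 3 = 7, total = 4 + 7 = 11.
Iteration 2: 7 < 18 holds -> i = 7 + 3 = 10, total = 11 + 10 = 21.
Iteration 3: 10 < 18 holds -> i = 10 + 3 = 13, total = 21 + 13 = 34.
Iteration 4: 13 < 18 holds -> i = 13 + 3 = 16, total = 34 + 16 = 50.
Iteration 5: 16 < 18 holds -> i = 16 + 3 = 19, total = 50 + 19 = 69.
Iteration 6: 19 < 18 fails; recursion stops.
total values: 4, 11, 21, 34, 50, 69; the maximum is 69.

69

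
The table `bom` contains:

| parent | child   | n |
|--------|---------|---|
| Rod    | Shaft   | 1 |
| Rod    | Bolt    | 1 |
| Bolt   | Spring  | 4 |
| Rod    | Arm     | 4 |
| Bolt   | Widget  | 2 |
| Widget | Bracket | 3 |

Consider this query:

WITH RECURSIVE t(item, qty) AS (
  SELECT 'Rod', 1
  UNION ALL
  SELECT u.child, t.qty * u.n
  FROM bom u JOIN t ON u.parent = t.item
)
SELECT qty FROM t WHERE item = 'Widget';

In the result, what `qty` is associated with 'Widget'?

Base: (Rod, qty=1).
Iteration 1: components of {Rod} -> Arm = 1*4 = 4, Bolt = 1*1 = 1, Shaft = 1*1 = 1.
Iteration 2: components of {Arm,Bolt,Shaft} -> Spring = 1*4 = 4, Widget = 1*2 = 2.
Iteration 3: components of {Spring,Widget} -> Bracket = 2*3 = 6.
Iteration 4: no further components; recursion stops.

2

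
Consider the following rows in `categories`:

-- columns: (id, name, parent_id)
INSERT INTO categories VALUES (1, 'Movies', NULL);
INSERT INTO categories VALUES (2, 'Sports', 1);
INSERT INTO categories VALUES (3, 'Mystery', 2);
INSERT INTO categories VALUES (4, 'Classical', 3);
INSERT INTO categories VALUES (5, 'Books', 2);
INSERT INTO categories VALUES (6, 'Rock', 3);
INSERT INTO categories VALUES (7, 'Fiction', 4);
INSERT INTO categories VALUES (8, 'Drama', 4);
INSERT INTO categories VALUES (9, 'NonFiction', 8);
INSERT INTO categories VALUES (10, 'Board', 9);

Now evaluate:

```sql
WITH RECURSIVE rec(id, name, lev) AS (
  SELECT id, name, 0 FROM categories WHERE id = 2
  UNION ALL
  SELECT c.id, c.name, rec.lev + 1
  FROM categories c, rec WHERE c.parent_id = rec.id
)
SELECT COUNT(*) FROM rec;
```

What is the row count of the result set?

Base: id=2 (Sports) at lev 0.
Iteration 1: rows with parent_id in {2} -> Mystery (id 3, lev 1), Books (id 5, lev 1).
Iteration 2: rows with parent_id in {3,5} -> Classical (id 4, lev 2), Rock (id 6, lev 2).
Iteration 3: rows with parent_id in {4,6} -> Fiction (id 7, lev 3), Drama (id 8, lev 3).
Iteration 4: rows with parent_id in {7,8} -> NonFiction (id 9, lev 4).
Iteration 5: rows with parent_id in {9} -> Board (id 10, lev 5).
Iteration 6: no rows with parent_id in {10}; recursion stops.
Total rows emitted: 9.

9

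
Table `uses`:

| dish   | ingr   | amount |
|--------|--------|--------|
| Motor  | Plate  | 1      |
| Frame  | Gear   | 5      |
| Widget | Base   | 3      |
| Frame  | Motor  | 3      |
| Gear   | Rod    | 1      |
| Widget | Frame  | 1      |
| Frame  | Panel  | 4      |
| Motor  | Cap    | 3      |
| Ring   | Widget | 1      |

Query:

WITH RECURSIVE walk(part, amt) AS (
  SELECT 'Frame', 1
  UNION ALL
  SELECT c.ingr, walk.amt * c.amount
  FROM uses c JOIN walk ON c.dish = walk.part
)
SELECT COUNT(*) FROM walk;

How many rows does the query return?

Base: (Frame, amt=1).
Iteration 1: components of {Frame} -> Gear = 1*5 = 5, Motor = 1*3 = 3, Panel = 1*4 = 4.
Iteration 2: components of {Gear,Motor,Panel} -> Cap = 3*3 = 9, Plate = 3*1 = 3, Rod = 5*1 = 5.
Iteration 3: no further components; recursion stops.
Total rows emitted: 7.

7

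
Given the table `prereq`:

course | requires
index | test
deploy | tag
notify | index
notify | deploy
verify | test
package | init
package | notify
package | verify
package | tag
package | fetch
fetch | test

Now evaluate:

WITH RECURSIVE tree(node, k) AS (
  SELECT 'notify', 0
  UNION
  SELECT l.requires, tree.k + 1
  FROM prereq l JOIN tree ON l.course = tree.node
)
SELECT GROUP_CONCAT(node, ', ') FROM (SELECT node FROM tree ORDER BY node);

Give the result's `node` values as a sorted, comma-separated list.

Base: (notify, k=0).
Iteration 1: edges from {notify} -> (deploy, k=1), (index, k=1).
Iteration 2: edges from {deploy,index} -> (tag, k=2), (test, k=2).
Iteration 3: no outgoing edges from {tag,test}; recursion stops.

deploy, index, notify, tag, test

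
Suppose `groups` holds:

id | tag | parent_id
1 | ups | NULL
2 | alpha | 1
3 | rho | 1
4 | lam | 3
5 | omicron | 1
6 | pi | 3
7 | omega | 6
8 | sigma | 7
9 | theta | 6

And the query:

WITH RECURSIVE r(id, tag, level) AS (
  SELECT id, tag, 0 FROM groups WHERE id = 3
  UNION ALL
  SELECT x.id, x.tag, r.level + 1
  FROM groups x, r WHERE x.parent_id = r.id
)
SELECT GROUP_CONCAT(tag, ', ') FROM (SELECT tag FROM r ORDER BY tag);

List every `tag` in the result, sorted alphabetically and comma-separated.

Base: id=3 (rho) at level 0.
Iteration 1: rows with parent_id in {3} -> lam (id 4, level 1), pi (id 6, level 1).
Iteration 2: rows with parent_id in {4,6} -> omega (id 7, level 2), theta (id 9, level 2).
Iteration 3: rows with parent_id in {7,9} -> sigma (id 8, level 3).
Iteration 4: no rows with parent_id in {8}; recursion stops.

lam, omega, pi, rho, sigma, theta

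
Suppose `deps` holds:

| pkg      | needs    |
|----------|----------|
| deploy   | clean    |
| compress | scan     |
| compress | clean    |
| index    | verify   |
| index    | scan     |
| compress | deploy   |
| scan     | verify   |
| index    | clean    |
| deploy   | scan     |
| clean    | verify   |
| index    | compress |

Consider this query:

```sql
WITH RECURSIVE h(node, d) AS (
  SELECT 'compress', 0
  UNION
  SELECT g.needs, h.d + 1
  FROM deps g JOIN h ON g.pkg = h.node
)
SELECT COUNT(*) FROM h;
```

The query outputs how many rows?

Base: (compress, d=0).
Iteration 1: edges from {compress} -> (clean, d=1), (deploy, d=1), (scan, d=1).
Iteration 2: edges from {clean,deploy,scan} -> (clean, d=2), (scan, d=2), (verify, d=2). [UNION drops 1 duplicate row(s)]
Iteration 3: edges from {clean,scan,verify} -> (verify, d=3). [UNION drops 1 duplicate row(s)]
Iteration 4: no outgoing edges from {verify}; recursion stops.
Total rows emitted: 8.

8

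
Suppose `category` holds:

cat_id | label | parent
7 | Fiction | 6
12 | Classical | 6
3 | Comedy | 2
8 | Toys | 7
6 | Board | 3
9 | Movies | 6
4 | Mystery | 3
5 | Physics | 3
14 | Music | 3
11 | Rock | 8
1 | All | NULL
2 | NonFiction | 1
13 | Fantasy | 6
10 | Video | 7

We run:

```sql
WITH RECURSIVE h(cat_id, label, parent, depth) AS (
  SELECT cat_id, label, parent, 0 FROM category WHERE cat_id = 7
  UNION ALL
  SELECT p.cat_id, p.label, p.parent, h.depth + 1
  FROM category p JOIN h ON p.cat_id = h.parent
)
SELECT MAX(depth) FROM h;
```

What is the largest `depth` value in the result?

Base: cat_id=7 (Fiction), parent=6, depth 0.
Iteration 1: join on cat_id=6 -> Board (id 6, parent=3, depth 1).
Iteration 2: join on cat_id=3 -> Comedy (id 3, parent=2, depth 2).
Iteration 3: join on cat_id=2 -> NonFiction (id 2, parent=1, depth 3).
Iteration 4: join on cat_id=1 -> All (id 1, parent=NULL, depth 4).
Iteration 5: parent is NULL; no match; recursion stops.
depth values: 0, 1, 2, 3, 4; the maximum is 4.

4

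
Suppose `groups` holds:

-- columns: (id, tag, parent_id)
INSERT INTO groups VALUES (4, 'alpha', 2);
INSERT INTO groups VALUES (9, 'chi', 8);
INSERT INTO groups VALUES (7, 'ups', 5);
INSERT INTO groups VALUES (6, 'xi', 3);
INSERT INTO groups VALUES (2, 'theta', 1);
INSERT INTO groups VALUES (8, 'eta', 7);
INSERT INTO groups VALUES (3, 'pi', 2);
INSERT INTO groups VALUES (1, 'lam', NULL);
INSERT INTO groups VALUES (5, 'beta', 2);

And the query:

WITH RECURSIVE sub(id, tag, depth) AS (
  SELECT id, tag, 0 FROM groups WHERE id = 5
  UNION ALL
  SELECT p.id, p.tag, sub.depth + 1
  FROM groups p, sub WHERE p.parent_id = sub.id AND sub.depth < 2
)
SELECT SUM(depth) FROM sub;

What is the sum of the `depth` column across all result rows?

3

Base: id=5 (beta) at depth 0.
Iteration 1: rows with parent_id in {5} -> ups (id 7, depth 1).
Iteration 2: rows with parent_id in {7} -> eta (id 8, depth 2).
Iteration 3: depth < 2 fails for all current rows; recursion stops.
SUM(depth) = 0 + 1 + 2 = 3.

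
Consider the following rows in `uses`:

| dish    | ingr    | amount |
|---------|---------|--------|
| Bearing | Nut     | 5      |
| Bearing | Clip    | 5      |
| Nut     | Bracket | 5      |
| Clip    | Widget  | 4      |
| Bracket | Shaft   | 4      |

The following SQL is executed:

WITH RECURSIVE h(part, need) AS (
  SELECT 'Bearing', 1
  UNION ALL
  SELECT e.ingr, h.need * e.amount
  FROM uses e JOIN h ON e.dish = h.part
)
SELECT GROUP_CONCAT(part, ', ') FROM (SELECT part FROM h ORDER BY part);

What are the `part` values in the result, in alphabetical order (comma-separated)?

Base: (Bearing, need=1).
Iteration 1: components of {Bearing} -> Clip = 1*5 = 5, Nut = 1*5 = 5.
Iteration 2: components of {Clip,Nut} -> Bracket = 5*5 = 25, Widget = 5*4 = 20.
Iteration 3: components of {Bracket,Widget} -> Shaft = 25*4 = 100.
Iteration 4: no further components; recursion stops.

Bearing, Bracket, Clip, Nut, Shaft, Widget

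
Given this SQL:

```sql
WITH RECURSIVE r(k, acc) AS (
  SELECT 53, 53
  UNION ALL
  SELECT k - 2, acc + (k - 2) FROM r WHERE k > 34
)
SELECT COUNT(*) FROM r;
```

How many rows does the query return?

Base: k=53, acc=53.
Iteration 1: 53 > 34 holds -> k = 53 - 2 = 51, acc = 53 + 51 = 104.
Iteration 2: 51 > 34 holds -> k = 51 - 2 = 49, acc = 104 + 49 = 153.
Iteration 3: 49 > 34 holds -> k = 49 - 2 = 47, acc = 153 + 47 = 200.
Iteration 4: 47 > 34 holds -> k = 47 - 2 = 45, acc = 200 + 45 = 245.
Iteration 5: 45 > 34 holds -> k = 45 - 2 = 43, acc = 245 + 43 = 288.
Iteration 6: 43 > 34 holds -> k = 43 - 2 = 41, acc = 288 + 41 = 329.
Iteration 7: 41 > 34 holds -> k = 41 - 2 = 39, acc = 329 + 39 = 368.
Iteration 8: 39 > 34 holds -> k = 39 - 2 = 37, acc = 368 + 37 = 405.
Iteration 9: 37 > 34 holds -> k = 37 - 2 = 35, acc = 405 + 35 = 440.
Iteration 10: 35 > 34 holds -> k = 35 - 2 = 33, acc = 440 + 33 = 473.
Iteration 11: 33 > 34 fails; recursion stops.
Total rows emitted: 11.

11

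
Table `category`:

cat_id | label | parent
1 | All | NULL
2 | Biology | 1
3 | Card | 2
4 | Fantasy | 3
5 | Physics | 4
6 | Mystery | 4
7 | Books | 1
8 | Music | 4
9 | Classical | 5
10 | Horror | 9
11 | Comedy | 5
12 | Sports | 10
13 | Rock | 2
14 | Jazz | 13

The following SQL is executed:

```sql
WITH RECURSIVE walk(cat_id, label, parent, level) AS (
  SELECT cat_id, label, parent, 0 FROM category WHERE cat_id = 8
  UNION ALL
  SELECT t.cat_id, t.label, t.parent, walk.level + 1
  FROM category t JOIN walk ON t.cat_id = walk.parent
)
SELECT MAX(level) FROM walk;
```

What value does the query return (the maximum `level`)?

Base: cat_id=8 (Music), parent=4, level 0.
Iteration 1: join on cat_id=4 -> Fantasy (id 4, parent=3, level 1).
Iteration 2: join on cat_id=3 -> Card (id 3, parent=2, level 2).
Iteration 3: join on cat_id=2 -> Biology (id 2, parent=1, level 3).
Iteration 4: join on cat_id=1 -> All (id 1, parent=NULL, level 4).
Iteration 5: parent is NULL; no match; recursion stops.
level values: 0, 1, 2, 3, 4; the maximum is 4.

4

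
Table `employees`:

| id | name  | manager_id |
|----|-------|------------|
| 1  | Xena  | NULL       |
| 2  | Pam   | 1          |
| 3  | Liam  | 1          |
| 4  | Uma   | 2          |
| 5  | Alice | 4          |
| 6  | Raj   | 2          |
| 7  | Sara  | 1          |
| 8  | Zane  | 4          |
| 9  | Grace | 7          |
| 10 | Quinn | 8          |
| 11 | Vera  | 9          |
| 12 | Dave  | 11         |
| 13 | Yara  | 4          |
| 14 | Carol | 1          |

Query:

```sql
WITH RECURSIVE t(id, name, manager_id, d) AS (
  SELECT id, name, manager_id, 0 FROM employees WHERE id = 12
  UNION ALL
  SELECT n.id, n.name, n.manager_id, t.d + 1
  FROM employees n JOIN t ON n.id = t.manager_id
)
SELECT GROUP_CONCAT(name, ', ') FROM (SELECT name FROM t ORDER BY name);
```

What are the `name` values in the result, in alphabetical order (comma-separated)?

Dave, Grace, Sara, Vera, Xena

Base: id=12 (Dave), manager_id=11, d 0.
Iteration 1: join on id=11 -> Vera (id 11, manager_id=9, d 1).
Iteration 2: join on id=9 -> Grace (id 9, manager_id=7, d 2).
Iteration 3: join on id=7 -> Sara (id 7, manager_id=1, d 3).
Iteration 4: join on id=1 -> Xena (id 1, manager_id=NULL, d 4).
Iteration 5: manager_id is NULL; no match; recursion stops.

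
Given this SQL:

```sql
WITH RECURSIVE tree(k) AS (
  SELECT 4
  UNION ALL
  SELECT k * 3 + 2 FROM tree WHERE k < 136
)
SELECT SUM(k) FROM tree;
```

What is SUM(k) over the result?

600

Base: k=4.
Iteration 1: 4 < 136 holds -> k = 4 * 3 + 2 = 14.
Iteration 2: 14 < 136 holds -> k = 14 * 3 + 2 = 44.
Iteration 3: 44 < 136 holds -> k = 44 * 3 + 2 = 134.
Iteration 4: 134 < 136 holds -> k = 134 * 3 + 2 = 404.
Iteration 5: 404 < 136 fails; recursion stops.
SUM(k) = 4 + 14 + 44 + 134 + 404 = 600.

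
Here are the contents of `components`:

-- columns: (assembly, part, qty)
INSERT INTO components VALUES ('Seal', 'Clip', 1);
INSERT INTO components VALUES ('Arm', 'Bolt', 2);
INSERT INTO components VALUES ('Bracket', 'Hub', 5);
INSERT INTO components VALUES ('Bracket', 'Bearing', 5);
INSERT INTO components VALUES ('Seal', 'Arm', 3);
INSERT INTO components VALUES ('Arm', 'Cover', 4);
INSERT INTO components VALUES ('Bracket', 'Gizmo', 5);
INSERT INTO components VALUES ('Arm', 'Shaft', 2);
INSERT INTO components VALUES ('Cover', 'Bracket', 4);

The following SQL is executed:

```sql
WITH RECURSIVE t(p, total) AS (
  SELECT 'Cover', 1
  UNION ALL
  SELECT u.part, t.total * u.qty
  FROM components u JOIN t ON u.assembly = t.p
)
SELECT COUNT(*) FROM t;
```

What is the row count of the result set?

Base: (Cover, total=1).
Iteration 1: components of {Cover} -> Bracket = 1*4 = 4.
Iteration 2: components of {Bracket} -> Bearing = 4*5 = 20, Gizmo = 4*5 = 20, Hub = 4*5 = 20.
Iteration 3: no further components; recursion stops.
Total rows emitted: 5.

5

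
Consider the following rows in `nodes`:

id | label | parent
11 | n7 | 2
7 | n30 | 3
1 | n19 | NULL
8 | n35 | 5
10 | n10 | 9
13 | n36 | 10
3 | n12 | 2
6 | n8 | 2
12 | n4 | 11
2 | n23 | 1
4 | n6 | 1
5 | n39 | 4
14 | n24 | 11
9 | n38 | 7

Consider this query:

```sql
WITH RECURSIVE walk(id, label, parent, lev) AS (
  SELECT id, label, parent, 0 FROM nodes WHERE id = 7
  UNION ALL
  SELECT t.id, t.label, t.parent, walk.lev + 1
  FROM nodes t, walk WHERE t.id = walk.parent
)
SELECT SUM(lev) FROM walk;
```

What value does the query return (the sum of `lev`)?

Base: id=7 (n30), parent=3, lev 0.
Iteration 1: join on id=3 -> n12 (id 3, parent=2, lev 1).
Iteration 2: join on id=2 -> n23 (id 2, parent=1, lev 2).
Iteration 3: join on id=1 -> n19 (id 1, parent=NULL, lev 3).
Iteration 4: parent is NULL; no match; recursion stops.
SUM(lev) = 0 + 1 + 2 + 3 = 6.

6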